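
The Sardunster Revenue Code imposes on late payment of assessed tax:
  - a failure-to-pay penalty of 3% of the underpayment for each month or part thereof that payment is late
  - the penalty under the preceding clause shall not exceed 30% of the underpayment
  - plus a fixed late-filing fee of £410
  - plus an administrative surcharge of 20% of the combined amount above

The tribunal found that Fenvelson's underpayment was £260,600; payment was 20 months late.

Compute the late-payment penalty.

Accrued rate: 3% × 20 = 60%, capped at 30% → 30%
Failure-to-pay penalty: 30% of £260,600 = £78,180
Penalty before surcharge: £78,180 + £410 = £78,590
Administrative surcharge: 20% of £78,590 = £15,718
Total penalty: £78,590 + £15,718 = £94,308

£94,308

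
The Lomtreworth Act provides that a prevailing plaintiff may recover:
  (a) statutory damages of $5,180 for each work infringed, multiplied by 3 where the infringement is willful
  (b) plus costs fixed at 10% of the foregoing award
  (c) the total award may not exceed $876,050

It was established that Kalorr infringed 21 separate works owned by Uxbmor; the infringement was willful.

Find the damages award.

Award: $358,974

Statutory damages: 21 × $5,180 = $108,780
Trebled: 3 × $108,780 = $326,340
Costs: 10% of $326,340 = $32,634
Award plus costs: $326,340 + $32,634 = $358,974
Cap at $876,050: $358,974 is within the cap, no reduction.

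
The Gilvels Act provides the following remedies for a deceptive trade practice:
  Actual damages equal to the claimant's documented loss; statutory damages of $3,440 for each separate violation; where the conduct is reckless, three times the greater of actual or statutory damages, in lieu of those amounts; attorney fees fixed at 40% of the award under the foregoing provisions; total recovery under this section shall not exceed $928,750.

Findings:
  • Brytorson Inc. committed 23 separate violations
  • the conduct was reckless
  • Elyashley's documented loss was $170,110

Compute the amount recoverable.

Statutory damages: 23 × $3,440 = $79,120
Greater of actual damages ($170,110) or statutory damages ($79,120): $170,110
Trebled: 3 × $170,110 = $510,330
Attorney fees: 40% of $510,330 = $204,132
Total before cap: $510,330 + $204,132 = $714,462
Cap at $928,750: $714,462 is within the cap, no reduction.

$714,462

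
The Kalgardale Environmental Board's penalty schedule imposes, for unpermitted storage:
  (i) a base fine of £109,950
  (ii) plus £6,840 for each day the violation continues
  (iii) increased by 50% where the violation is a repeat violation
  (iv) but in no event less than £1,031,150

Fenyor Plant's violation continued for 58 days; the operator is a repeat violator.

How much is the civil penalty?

£1,031,150

Per-day component: 58 × £6,840 = £396,720
Base plus per-day: £109,950 + £396,720 = £506,670
Enhancement: 50% of £506,670 = £253,335
Enhanced fine: £506,670 + £253,335 = £760,005
Minimum £1,031,150: £760,005 is below the minimum → £1,031,150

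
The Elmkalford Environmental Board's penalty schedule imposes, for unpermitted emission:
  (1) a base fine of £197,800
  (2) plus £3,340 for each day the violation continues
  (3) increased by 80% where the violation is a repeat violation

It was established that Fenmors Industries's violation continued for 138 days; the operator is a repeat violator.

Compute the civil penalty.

Per-day component: 138 × £3,340 = £460,920
Base plus per-day: £197,800 + £460,920 = £658,720
Enhancement: 80% of £658,720 = £526,976
Enhanced fine: £658,720 + £526,976 = £1,185,696

£1,185,696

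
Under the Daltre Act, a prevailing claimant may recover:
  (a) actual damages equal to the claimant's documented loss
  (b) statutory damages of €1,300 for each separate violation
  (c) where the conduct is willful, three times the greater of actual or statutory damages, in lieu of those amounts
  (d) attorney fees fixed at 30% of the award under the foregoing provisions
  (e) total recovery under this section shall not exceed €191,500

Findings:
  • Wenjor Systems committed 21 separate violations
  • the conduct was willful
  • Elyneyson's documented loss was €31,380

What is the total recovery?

Statutory damages: 21 × €1,300 = €27,300
Greater of actual damages (€31,380) or statutory damages (€27,300): €31,380
Trebled: 3 × €31,380 = €94,140
Attorney fees: 30% of €94,140 = €28,242
Total before cap: €94,140 + €28,242 = €122,382
Cap at €191,500: €122,382 is within the cap, no reduction.

€122,382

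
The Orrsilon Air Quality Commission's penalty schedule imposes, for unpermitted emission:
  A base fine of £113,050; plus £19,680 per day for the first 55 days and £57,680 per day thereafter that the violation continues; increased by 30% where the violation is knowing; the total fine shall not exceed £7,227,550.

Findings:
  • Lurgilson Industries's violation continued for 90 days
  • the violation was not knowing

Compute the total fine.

First 55 days: 55 × £19,680 = £1,082,400
Remaining days: (90 − 55) × £57,680 = £2,018,800
Per-day component: £1,082,400 + £2,018,800 = £3,101,200
Base plus per-day: £113,050 + £3,101,200 = £3,214,250
The violation was not knowing: no 30% increase.
Cap at £7,227,550: £3,214,250 is within the cap, no reduction.

£3,214,250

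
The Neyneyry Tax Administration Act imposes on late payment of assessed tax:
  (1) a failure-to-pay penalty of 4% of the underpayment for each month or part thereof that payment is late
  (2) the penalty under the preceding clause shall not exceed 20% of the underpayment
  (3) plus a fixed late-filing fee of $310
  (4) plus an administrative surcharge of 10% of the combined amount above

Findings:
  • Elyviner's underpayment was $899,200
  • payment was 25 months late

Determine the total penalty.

$198,165

Accrued rate: 4% × 25 = 100%, capped at 20% → 20%
Failure-to-pay penalty: 20% of $899,200 = $179,840
Penalty before surcharge: $179,840 + $310 = $180,150
Administrative surcharge: 10% of $180,150 = $18,015
Total penalty: $180,150 + $18,015 = $198,165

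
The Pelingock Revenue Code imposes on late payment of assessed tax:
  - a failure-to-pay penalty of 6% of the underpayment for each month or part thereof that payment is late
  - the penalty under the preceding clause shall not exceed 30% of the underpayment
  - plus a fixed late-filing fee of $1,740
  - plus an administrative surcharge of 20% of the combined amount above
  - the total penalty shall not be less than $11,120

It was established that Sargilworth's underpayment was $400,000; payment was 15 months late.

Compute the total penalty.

$146,088

Accrued rate: 6% × 15 = 90%, capped at 30% → 30%
Failure-to-pay penalty: 30% of $400,000 = $120,000
Penalty before surcharge: $120,000 + $1,740 = $121,740
Administrative surcharge: 20% of $121,740 = $24,348
Total penalty: $121,740 + $24,348 = $146,088
Minimum $11,120: $146,088 meets the minimum, no increase.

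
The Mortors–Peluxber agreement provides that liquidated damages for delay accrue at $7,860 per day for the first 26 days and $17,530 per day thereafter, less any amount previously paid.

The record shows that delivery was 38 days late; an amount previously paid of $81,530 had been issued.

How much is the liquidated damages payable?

First 26 days: 26 × $7,860 = $204,360
Remaining days: (38 − 26) × $17,530 = $210,360
Accrued per-day damages: $204,360 + $210,360 = $414,720
Less amount previously paid: $414,720 − $81,530 = $333,190

$333,190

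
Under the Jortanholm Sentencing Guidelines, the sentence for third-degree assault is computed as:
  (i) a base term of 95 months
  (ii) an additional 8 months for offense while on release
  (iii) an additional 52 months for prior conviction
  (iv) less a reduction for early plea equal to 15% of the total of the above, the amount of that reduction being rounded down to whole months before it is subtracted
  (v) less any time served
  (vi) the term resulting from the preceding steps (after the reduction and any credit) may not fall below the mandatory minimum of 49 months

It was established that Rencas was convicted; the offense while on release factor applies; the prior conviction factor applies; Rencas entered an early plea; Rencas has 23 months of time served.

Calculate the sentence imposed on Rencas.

Offense while on release enhancement: +8 months
Prior conviction enhancement: +52 months
Adjusted term: 95 months + 8 months + 52 months = 155 months
Early plea reduction: 15% of 155 months = 23 months (rounded down)
After reduction: 155 − 23 = 132 months
Less time served: 132 months − 23 months = 109 months
Minimum 49 months: 109 months meets the minimum, no increase.

109 months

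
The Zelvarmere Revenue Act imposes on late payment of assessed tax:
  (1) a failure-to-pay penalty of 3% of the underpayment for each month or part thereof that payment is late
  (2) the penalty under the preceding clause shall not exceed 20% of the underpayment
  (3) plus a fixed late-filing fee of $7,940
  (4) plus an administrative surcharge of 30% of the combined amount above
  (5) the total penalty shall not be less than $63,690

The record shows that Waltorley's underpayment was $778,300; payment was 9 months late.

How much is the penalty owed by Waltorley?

$212,680

Accrued rate: 3% × 9 = 27%, capped at 20% → 20%
Failure-to-pay penalty: 20% of $778,300 = $155,660
Penalty before surcharge: $155,660 + $7,940 = $163,600
Administrative surcharge: 30% of $163,600 = $49,080
Total penalty: $163,600 + $49,080 = $212,680
Minimum $63,690: $212,680 meets the minimum, no increase.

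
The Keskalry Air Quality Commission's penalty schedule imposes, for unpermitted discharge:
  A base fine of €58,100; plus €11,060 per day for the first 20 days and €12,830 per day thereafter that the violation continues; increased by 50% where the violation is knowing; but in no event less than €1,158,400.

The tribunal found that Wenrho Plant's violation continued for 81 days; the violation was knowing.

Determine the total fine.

€1,592,895

First 20 days: 20 × €11,060 = €221,200
Remaining days: (81 − 20) × €12,830 = €782,630
Per-day component: €221,200 + €782,630 = €1,003,830
Base plus per-day: €58,100 + €1,003,830 = €1,061,930
Enhancement: 50% of €1,061,930 = €530,965
Enhanced fine: €1,061,930 + €530,965 = €1,592,895
Minimum €1,158,400: €1,592,895 meets the minimum, no increase.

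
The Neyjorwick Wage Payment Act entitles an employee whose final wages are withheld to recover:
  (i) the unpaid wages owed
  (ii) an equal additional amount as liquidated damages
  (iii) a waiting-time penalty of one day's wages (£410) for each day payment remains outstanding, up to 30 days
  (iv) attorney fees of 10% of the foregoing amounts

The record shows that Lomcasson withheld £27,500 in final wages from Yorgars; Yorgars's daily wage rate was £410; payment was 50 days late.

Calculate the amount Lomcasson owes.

£74,030

Liquidated damages (equal amount): £27,500
Penalty days: min(50, 30) = 30
Waiting-time penalty: 30 × £410 = £12,300
Subtotal: £27,500 + £27,500 + £12,300 = £67,300
Attorney fees: 10% of £67,300 = £6,730
Total award: £67,300 + £6,730 = £74,030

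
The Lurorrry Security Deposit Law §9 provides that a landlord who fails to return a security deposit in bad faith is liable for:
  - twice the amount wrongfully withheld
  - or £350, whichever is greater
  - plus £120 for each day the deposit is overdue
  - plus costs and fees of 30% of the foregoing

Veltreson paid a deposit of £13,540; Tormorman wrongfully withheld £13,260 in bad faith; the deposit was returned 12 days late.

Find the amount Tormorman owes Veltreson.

Doubled: 2 × £13,260 = £26,520
Minimum £350: £26,520 meets the minimum, no increase.
Late-return penalty: 12 × £120 = £1,440
Damages plus late penalty: £26,520 + £1,440 = £27,960
Costs and fees: 30% of £27,960 = £8,388
Total recovery: £27,960 + £8,388 = £36,348

£36,348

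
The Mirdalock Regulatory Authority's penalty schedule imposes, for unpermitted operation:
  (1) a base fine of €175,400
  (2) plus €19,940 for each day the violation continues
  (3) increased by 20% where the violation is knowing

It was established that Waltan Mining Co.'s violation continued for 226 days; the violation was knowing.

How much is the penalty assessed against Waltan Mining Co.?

Per-day component: 226 × €19,940 = €4,506,440
Base plus per-day: €175,400 + €4,506,440 = €4,681,840
Enhancement: 20% of €4,681,840 = €936,368
Enhanced fine: €4,681,840 + €936,368 = €5,618,208

€5,618,208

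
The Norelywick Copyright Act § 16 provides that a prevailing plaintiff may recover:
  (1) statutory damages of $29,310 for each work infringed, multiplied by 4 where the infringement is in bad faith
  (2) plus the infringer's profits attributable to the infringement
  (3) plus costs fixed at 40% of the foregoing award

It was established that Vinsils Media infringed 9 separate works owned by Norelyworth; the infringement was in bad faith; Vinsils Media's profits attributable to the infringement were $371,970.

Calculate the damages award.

$1,997,982

Statutory damages: 9 × $29,310 = $263,790
Multiplied by 4: 4 × $263,790 = $1,055,160
Combined award: $1,055,160 + $371,970 = $1,427,130
Costs: 40% of $1,427,130 = $570,852
Award plus costs: $1,427,130 + $570,852 = $1,997,982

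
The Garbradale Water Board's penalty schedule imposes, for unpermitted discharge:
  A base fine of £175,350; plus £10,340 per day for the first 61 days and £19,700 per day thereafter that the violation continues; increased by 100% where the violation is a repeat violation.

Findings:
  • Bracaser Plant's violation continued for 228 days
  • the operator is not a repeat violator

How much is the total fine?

£4,095,990

First 61 days: 61 × £10,340 = £630,740
Remaining days: (228 − 61) × £19,700 = £3,289,900
Per-day component: £630,740 + £3,289,900 = £3,920,640
Base plus per-day: £175,350 + £3,920,640 = £4,095,990
The operator is not a repeat violator: no 100% increase.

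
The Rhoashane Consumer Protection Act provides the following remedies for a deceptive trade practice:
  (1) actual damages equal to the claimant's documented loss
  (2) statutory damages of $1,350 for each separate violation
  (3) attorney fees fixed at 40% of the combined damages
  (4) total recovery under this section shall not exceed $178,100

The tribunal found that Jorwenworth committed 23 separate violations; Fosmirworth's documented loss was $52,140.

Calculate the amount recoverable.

Statutory damages: 23 × $1,350 = $31,050
Combined damages: $52,140 + $31,050 = $83,190
Attorney fees: 40% of $83,190 = $33,276
Total before cap: $83,190 + $33,276 = $116,466
Cap at $178,100: $116,466 is within the cap, no reduction.

$116,466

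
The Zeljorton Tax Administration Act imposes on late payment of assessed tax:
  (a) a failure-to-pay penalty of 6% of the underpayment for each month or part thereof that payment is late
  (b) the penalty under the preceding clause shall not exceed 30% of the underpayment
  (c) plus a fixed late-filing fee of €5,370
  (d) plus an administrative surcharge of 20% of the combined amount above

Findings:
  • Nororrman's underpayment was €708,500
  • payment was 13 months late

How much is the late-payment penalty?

Accrued rate: 6% × 13 = 78%, capped at 30% → 30%
Failure-to-pay penalty: 30% of €708,500 = €212,550
Penalty before surcharge: €212,550 + €5,370 = €217,920
Administrative surcharge: 20% of €217,920 = €43,584
Total penalty: €217,920 + €43,584 = €261,504

€261,504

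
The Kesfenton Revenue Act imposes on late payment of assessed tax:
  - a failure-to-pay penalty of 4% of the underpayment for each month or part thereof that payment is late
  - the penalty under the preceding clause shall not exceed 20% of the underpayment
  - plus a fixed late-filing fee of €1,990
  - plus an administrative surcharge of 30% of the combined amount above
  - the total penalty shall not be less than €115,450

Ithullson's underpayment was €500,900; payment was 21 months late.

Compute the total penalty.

€132,821

Accrued rate: 4% × 21 = 84%, capped at 20% → 20%
Failure-to-pay penalty: 20% of €500,900 = €100,180
Penalty before surcharge: €100,180 + €1,990 = €102,170
Administrative surcharge: 30% of €102,170 = €30,651
Total penalty: €102,170 + €30,651 = €132,821
Minimum €115,450: €132,821 meets the minimum, no increase.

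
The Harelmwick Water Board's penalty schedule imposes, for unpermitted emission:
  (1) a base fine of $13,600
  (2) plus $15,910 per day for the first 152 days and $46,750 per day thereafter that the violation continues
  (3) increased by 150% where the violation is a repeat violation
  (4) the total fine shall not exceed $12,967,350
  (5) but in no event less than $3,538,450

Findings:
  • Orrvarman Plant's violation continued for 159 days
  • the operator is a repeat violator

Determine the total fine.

$6,897,925

First 152 days: 152 × $15,910 = $2,418,320
Remaining days: (159 − 152) × $46,750 = $327,250
Per-day component: $2,418,320 + $327,250 = $2,745,570
Base plus per-day: $13,600 + $2,745,570 = $2,759,170
Enhancement: 150% of $2,759,170 = $4,138,755
Enhanced fine: $2,759,170 + $4,138,755 = $6,897,925
Cap at $12,967,350: $6,897,925 is within the cap, no reduction.
Minimum $3,538,450: $6,897,925 meets the minimum, no increase.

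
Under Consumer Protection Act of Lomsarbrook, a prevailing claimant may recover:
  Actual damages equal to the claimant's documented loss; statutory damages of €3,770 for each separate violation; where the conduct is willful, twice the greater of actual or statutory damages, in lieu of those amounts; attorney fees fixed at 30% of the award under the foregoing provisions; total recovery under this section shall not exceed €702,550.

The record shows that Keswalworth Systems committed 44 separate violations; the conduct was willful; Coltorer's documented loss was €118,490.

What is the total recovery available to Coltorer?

€431,288

Statutory damages: 44 × €3,770 = €165,880
Greater of actual damages (€118,490) or statutory damages (€165,880): €165,880
Doubled: 2 × €165,880 = €331,760
Attorney fees: 30% of €331,760 = €99,528
Total before cap: €331,760 + €99,528 = €431,288
Cap at €702,550: €431,288 is within the cap, no reduction.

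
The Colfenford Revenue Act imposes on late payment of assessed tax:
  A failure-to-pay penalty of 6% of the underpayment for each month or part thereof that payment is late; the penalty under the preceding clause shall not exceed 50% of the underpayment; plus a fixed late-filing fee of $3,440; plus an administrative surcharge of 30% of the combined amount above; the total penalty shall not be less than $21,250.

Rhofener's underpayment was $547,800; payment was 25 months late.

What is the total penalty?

Accrued rate: 6% × 25 = 150%, capped at 50% → 50%
Failure-to-pay penalty: 50% of $547,800 = $273,900
Penalty before surcharge: $273,900 + $3,440 = $277,340
Administrative surcharge: 30% of $277,340 = $83,202
Total penalty: $277,340 + $83,202 = $360,542
Minimum $21,250: $360,542 meets the minimum, no increase.

$360,542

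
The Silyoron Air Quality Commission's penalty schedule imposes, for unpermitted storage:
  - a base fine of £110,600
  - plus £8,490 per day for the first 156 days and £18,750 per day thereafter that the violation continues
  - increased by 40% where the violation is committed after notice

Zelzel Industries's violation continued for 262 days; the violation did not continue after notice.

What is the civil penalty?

£3,422,540

First 156 days: 156 × £8,490 = £1,324,440
Remaining days: (262 − 156) × £18,750 = £1,987,500
Per-day component: £1,324,440 + £1,987,500 = £3,311,940
Base plus per-day: £110,600 + £3,311,940 = £3,422,540
The violation did not continue after notice: no 40% increase.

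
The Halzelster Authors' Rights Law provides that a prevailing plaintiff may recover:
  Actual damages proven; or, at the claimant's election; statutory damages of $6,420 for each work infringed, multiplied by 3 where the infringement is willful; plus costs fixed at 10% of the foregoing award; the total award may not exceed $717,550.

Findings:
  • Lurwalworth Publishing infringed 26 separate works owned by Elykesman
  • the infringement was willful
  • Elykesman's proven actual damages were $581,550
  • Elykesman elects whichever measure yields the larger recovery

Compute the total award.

$639,705

Statutory damages: 26 × $6,420 = $166,920
Trebled: 3 × $166,920 = $500,760
Greater of actual damages ($581,550) or enhanced statutory damages ($500,760): $581,550
Costs: 10% of $581,550 = $58,155
Award plus costs: $581,550 + $58,155 = $639,705
Cap at $717,550: $639,705 is within the cap, no reduction.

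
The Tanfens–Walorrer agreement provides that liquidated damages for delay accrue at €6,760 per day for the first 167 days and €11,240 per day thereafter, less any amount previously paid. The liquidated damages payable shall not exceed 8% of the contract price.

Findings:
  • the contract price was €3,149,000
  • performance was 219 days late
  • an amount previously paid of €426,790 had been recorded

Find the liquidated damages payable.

First 167 days: 167 × €6,760 = €1,128,920
Remaining days: (219 − 167) × €11,240 = €584,480
Accrued per-day damages: €1,128,920 + €584,480 = €1,713,400
Less amount previously paid: €1,713,400 − €426,790 = €1,286,610
Cap: 8% of €3,149,000 = €251,920
Cap at €251,920: €1,286,610 exceeds the cap → €251,920

€251,920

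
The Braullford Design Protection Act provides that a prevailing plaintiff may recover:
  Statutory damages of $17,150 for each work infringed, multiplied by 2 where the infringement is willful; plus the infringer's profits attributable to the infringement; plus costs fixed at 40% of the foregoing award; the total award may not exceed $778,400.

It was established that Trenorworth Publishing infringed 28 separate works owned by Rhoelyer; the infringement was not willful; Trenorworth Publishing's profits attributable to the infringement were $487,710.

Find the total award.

Statutory damages: 28 × $17,150 = $480,200
Infringement not willful: no ×2 enhancement.
Combined award: $480,200 + $487,710 = $967,910
Costs: 40% of $967,910 = $387,164
Award plus costs: $967,910 + $387,164 = $1,355,074
Cap at $778,400: $1,355,074 exceeds the cap → $778,400

$778,400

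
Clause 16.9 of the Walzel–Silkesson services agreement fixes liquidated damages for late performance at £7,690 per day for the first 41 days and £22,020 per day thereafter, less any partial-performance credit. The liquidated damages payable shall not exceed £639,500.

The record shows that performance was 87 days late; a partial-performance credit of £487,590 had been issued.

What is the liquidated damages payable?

First 41 days: 41 × £7,690 = £315,290
Remaining days: (87 − 41) × £22,020 = £1,012,920
Accrued per-day damages: £315,290 + £1,012,920 = £1,328,210
Less partial-performance credit: £1,328,210 − £487,590 = £840,620
Cap at £639,500: £840,620 exceeds the cap → £639,500

Liquidated damages: £639,500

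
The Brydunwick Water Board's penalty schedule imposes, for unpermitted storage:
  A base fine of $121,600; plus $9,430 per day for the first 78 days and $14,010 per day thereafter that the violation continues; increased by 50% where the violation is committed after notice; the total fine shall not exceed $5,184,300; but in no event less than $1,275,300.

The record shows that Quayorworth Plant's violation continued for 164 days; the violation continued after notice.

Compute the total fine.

$3,093,000

First 78 days: 78 × $9,430 = $735,540
Remaining days: (164 − 78) × $14,010 = $1,204,860
Per-day component: $735,540 + $1,204,860 = $1,940,400
Base plus per-day: $121,600 + $1,940,400 = $2,062,000
Enhancement: 50% of $2,062,000 = $1,031,000
Enhanced fine: $2,062,000 + $1,031,000 = $3,093,000
Cap at $5,184,300: $3,093,000 is within the cap, no reduction.
Minimum $1,275,300: $3,093,000 meets the minimum, no increase.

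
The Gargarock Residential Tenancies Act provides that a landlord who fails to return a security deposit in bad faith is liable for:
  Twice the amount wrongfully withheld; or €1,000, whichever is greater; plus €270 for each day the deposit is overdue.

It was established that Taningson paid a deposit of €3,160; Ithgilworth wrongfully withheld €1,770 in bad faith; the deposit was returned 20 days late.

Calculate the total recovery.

Doubled: 2 × €1,770 = €3,540
Minimum €1,000: €3,540 meets the minimum, no increase.
Late-return penalty: 20 × €270 = €5,400
Damages plus late penalty: €3,540 + €5,400 = €8,940

€8,940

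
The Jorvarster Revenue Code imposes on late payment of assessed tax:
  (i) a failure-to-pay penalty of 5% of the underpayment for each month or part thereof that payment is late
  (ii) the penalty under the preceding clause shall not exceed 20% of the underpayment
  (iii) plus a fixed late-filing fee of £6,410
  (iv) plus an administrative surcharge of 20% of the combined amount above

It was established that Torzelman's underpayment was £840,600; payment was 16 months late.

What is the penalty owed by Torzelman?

£209,436

Accrued rate: 5% × 16 = 80%, capped at 20% → 20%
Failure-to-pay penalty: 20% of £840,600 = £168,120
Penalty before surcharge: £168,120 + £6,410 = £174,530
Administrative surcharge: 20% of £174,530 = £34,906
Total penalty: £174,530 + £34,906 = £209,436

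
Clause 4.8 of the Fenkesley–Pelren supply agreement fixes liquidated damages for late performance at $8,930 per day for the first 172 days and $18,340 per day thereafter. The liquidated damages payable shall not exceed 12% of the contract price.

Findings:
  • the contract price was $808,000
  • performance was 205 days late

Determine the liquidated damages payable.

First 172 days: 172 × $8,930 = $1,535,960
Remaining days: (205 − 172) × $18,340 = $605,220
Accrued per-day damages: $1,535,960 + $605,220 = $2,141,180
Cap: 12% of $808,000 = $96,960
Cap at $96,960: $2,141,180 exceeds the cap → $96,960

$96,960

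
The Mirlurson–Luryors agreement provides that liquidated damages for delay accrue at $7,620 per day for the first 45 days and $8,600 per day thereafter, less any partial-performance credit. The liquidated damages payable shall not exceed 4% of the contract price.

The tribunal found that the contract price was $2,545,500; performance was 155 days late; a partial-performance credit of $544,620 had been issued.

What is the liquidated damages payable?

First 45 days: 45 × $7,620 = $342,900
Remaining days: (155 − 45) × $8,600 = $946,000
Accrued per-day damages: $342,900 + $946,000 = $1,288,900
Less partial-performance credit: $1,288,900 − $544,620 = $744,280
Cap: 4% of $2,545,500 = $101,820
Cap at $101,820: $744,280 exceeds the cap → $101,820

Liquidated damages: $101,820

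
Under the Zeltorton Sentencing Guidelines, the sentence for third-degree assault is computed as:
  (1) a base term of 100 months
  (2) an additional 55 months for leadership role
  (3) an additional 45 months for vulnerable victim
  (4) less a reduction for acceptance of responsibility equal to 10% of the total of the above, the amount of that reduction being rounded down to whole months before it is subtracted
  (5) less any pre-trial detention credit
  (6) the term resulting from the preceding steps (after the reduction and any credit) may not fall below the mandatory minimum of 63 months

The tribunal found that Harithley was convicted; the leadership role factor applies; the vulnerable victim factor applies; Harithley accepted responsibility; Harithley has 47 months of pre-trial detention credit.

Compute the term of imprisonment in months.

133 months

Leadership role enhancement: +55 months
Vulnerable victim enhancement: +45 months
Adjusted term: 100 months + 55 months + 45 months = 200 months
Acceptance of responsibility reduction: 10% of 200 months = 20 months (rounded down)
After reduction: 200 − 20 = 180 months
Less pre-trial detention credit: 180 months − 47 months = 133 months
Minimum 63 months: 133 months meets the minimum, no increase.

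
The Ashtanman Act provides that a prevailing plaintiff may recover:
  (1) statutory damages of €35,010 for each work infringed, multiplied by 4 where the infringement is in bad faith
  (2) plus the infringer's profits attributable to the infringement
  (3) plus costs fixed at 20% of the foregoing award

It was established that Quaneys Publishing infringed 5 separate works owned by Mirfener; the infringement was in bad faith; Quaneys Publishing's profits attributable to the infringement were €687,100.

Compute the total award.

€1,664,760

Statutory damages: 5 × €35,010 = €175,050
Multiplied by 4: 4 × €175,050 = €700,200
Combined award: €700,200 + €687,100 = €1,387,300
Costs: 20% of €1,387,300 = €277,460
Award plus costs: €1,387,300 + €277,460 = €1,664,760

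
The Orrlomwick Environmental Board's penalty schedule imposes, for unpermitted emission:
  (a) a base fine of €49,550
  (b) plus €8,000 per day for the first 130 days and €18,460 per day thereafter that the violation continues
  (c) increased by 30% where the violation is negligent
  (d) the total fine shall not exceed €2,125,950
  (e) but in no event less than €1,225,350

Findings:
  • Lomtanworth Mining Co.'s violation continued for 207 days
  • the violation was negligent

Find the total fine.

First 130 days: 130 × €8,000 = €1,040,000
Remaining days: (207 − 130) × €18,460 = €1,421,420
Per-day component: €1,040,000 + €1,421,420 = €2,461,420
Base plus per-day: €49,550 + €2,461,420 = €2,510,970
Enhancement: 30% of €2,510,970 = €753,291
Enhanced fine: €2,510,970 + €753,291 = €3,264,261
Cap at €2,125,950: €3,264,261 exceeds the cap → €2,125,950
Minimum €1,225,350: €2,125,950 meets the minimum, no increase.

Civil penalty: €2,125,950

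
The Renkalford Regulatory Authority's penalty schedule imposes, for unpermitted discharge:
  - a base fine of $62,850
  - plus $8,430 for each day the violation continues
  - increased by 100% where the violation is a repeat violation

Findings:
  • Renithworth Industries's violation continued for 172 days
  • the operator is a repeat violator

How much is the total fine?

Civil penalty: $3,025,620

Per-day component: 172 × $8,430 = $1,449,960
Base plus per-day: $62,850 + $1,449,960 = $1,512,810
Enhancement: 100% of $1,512,810 = $1,512,810
Enhanced fine: $1,512,810 + $1,512,810 = $3,025,620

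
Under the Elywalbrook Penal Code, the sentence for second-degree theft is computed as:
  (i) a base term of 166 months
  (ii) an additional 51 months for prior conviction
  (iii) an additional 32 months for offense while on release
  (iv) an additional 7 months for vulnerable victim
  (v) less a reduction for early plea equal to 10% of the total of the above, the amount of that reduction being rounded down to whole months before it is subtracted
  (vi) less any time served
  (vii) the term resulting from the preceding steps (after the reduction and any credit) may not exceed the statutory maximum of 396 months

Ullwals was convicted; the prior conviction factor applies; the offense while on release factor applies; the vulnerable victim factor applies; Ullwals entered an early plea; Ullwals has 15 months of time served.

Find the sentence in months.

Sentence: 216 months

Prior conviction enhancement: +51 months
Offense while on release enhancement: +32 months
Vulnerable victim enhancement: +7 months
Adjusted term: 166 months + 51 months + 32 months + 7 months = 256 months
Early plea reduction: 10% of 256 months = 25 months (rounded down)
After reduction: 256 − 25 = 231 months
Less time served: 231 months − 15 months = 216 months
Cap at 396 months: 216 months is within the cap, no reduction.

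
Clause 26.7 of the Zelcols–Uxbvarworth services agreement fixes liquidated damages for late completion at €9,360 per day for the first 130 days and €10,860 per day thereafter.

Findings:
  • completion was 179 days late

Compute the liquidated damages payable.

First 130 days: 130 × €9,360 = €1,216,800
Remaining days: (179 − 130) × €10,860 = €532,140
Accrued per-day damages: €1,216,800 + €532,140 = €1,748,940

€1,748,940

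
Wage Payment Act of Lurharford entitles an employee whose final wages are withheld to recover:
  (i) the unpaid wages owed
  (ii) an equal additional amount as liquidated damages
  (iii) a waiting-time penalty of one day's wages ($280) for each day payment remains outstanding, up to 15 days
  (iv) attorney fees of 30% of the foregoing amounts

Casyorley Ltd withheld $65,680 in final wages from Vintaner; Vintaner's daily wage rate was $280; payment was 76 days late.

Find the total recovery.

$176,228

Liquidated damages (equal amount): $65,680
Penalty days: min(76, 15) = 15
Waiting-time penalty: 15 × $280 = $4,200
Subtotal: $65,680 + $65,680 + $4,200 = $135,560
Attorney fees: 30% of $135,560 = $40,668
Total award: $135,560 + $40,668 = $176,228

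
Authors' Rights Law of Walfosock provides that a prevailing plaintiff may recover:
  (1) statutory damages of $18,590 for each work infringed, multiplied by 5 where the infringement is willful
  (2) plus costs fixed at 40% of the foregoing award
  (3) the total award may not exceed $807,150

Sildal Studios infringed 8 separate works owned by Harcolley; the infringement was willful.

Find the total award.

$807,150

Statutory damages: 8 × $18,590 = $148,720
Multiplied by 5: 5 × $148,720 = $743,600
Costs: 40% of $743,600 = $297,440
Award plus costs: $743,600 + $297,440 = $1,041,040
Cap at $807,150: $1,041,040 exceeds the cap → $807,150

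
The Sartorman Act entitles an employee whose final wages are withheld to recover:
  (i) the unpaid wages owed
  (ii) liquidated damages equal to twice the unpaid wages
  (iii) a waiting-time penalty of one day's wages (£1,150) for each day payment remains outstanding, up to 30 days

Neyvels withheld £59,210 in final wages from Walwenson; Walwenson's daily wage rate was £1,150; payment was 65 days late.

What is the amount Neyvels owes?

Doubled: 2 × £59,210 = £118,420
Penalty days: min(65, 30) = 30
Waiting-time penalty: 30 × £1,150 = £34,500
Total award: £59,210 + £118,420 + £34,500 = £212,130

£212,130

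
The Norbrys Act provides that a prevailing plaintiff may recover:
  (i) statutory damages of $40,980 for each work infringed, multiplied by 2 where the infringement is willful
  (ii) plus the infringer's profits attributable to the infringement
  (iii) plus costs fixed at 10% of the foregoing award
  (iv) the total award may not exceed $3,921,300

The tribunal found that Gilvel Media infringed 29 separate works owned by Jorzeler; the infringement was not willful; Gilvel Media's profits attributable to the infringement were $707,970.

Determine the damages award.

Statutory damages: 29 × $40,980 = $1,188,420
Infringement not willful: no ×2 enhancement.
Combined award: $1,188,420 + $707,970 = $1,896,390
Costs: 10% of $1,896,390 = $189,639
Award plus costs: $1,896,390 + $189,639 = $2,086,029
Cap at $3,921,300: $2,086,029 is within the cap, no reduction.

$2,086,029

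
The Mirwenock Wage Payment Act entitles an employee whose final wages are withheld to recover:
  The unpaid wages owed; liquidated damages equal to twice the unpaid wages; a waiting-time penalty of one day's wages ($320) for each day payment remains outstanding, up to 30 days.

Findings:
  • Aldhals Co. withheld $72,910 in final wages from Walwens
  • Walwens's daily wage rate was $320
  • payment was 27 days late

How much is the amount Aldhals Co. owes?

Total award: $227,370

Doubled: 2 × $72,910 = $145,820
Penalty days: min(27, 30) = 27
Waiting-time penalty: 27 × $320 = $8,640
Total award: $72,910 + $145,820 + $8,640 = $227,370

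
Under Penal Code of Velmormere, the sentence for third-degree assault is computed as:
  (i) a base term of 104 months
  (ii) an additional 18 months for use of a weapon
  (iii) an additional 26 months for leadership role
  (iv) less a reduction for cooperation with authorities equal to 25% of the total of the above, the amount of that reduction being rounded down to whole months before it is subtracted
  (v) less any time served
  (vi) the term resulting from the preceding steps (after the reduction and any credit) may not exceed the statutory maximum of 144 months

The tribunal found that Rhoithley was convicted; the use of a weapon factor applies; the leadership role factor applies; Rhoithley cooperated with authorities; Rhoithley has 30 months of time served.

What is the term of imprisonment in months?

81 months

Use of a weapon enhancement: +18 months
Leadership role enhancement: +26 months
Adjusted term: 104 months + 18 months + 26 months = 148 months
Cooperation with authorities reduction: 25% of 148 months = 37 months (rounded down)
After reduction: 148 − 37 = 111 months
Less time served: 111 months − 30 months = 81 months
Cap at 144 months: 81 months is within the cap, no reduction.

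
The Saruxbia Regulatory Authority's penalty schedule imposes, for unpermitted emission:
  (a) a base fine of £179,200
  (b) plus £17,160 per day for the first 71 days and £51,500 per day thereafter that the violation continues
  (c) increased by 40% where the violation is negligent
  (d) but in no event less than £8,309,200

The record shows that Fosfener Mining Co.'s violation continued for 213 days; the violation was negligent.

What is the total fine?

£12,194,784

First 71 days: 71 × £17,160 = £1,218,360
Remaining days: (213 − 71) × £51,500 = £7,313,000
Per-day component: £1,218,360 + £7,313,000 = £8,531,360
Base plus per-day: £179,200 + £8,531,360 = £8,710,560
Enhancement: 40% of £8,710,560 = £3,484,224
Enhanced fine: £8,710,560 + £3,484,224 = £12,194,784
Minimum £8,309,200: £12,194,784 meets the minimum, no increase.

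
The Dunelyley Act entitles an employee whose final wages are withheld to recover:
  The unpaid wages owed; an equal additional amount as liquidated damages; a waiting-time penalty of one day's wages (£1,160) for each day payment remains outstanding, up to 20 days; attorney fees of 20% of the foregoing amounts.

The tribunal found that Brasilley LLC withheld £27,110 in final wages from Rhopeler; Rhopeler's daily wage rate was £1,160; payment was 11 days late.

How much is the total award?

Liquidated damages (equal amount): £27,110
Penalty days: min(11, 20) = 11
Waiting-time penalty: 11 × £1,160 = £12,760
Subtotal: £27,110 + £27,110 + £12,760 = £66,980
Attorney fees: 20% of £66,980 = £13,396
Total award: £66,980 + £13,396 = £80,376

£80,376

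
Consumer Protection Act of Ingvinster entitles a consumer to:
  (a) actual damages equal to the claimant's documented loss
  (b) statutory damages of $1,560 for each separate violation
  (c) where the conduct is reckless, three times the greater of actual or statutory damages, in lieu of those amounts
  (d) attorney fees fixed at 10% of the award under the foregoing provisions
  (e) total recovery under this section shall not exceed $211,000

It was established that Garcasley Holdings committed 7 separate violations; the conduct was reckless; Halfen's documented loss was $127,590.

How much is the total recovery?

Statutory damages: 7 × $1,560 = $10,920
Greater of actual damages ($127,590) or statutory damages ($10,920): $127,590
Trebled: 3 × $127,590 = $382,770
Attorney fees: 10% of $382,770 = $38,277
Total before cap: $382,770 + $38,277 = $421,047
Cap at $211,000: $421,047 exceeds the cap → $211,000

$211,000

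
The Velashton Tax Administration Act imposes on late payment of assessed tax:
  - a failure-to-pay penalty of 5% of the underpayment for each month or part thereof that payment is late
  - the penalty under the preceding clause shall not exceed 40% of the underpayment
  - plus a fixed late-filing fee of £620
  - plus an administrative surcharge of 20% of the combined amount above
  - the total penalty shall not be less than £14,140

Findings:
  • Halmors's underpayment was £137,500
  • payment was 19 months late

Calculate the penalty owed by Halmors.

£66,744

Accrued rate: 5% × 19 = 95%, capped at 40% → 40%
Failure-to-pay penalty: 40% of £137,500 = £55,000
Penalty before surcharge: £55,000 + £620 = £55,620
Administrative surcharge: 20% of £55,620 = £11,124
Total penalty: £55,620 + £11,124 = £66,744
Minimum £14,140: £66,744 meets the minimum, no increase.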